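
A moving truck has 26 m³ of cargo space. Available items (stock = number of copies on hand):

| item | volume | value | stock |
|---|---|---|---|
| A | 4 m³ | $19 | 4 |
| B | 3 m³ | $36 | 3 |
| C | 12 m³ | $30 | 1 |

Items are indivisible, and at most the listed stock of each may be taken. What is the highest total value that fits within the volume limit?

Top feasible selections:
- 4×A + 3×B: volume 25, value 184
- 3×A + 3×B: volume 21, value 165
- 1×A + 3×B + 1×C: volume 25, value 157
Best: $184.

$184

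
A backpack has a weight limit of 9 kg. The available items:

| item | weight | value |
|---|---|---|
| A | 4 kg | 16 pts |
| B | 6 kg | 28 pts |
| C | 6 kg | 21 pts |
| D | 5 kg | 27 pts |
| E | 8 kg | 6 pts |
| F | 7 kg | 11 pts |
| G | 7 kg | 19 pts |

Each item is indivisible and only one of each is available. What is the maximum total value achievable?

43 pts

This is a 0/1 knapsack; check combinations near the capacity.
- A+D: weight 4+5=9, value 16+27=43
- B: weight 6, value 28
- D: weight 5, value 27
- C: weight 6, value 21
Best: 43 pts.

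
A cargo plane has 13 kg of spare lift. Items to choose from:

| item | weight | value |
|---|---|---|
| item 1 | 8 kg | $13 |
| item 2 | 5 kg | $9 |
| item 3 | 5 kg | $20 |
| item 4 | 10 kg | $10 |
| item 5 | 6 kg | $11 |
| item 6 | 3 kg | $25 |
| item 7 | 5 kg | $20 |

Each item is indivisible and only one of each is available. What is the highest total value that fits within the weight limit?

This is a 0/1 knapsack; check combinations near the capacity.
- item 3+item 6+item 7: weight 5+3+5=13, value 20+25+20=65
- item 2+item 3+item 6: weight 5+5+3=13, value 9+20+25=54
- item 2+item 6+item 7: weight 5+3+5=13, value 9+25+20=54
- item 3+item 6: weight 5+3=8, value 20+25=45
Best: $65.

$65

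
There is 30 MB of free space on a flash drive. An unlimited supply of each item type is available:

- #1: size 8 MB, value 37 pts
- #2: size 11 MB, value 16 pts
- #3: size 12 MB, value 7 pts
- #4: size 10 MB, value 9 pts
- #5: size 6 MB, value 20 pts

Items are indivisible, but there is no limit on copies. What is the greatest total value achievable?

Best value-per-unit is #1 at 37/8; filling with it alone gives 3×37 = 111.
Optimal mix: 3×#1 + 1×#5 → size 30, value 131.

131 pts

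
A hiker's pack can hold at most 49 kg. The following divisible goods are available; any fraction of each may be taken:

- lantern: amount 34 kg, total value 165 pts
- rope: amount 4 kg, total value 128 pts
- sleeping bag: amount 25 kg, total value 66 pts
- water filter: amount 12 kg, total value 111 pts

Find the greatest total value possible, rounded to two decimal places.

Take in order of value per unit:
- rope (128/4 per unit): all 4 → value 128, running total 128.00
- water filter (111/12 per unit): all 12 → value 111, running total 239.00
- lantern (165/34 per unit): 33 of 34 → value 33×165/34 = 160.1471, running total 399.15
Total 399.15.

399.15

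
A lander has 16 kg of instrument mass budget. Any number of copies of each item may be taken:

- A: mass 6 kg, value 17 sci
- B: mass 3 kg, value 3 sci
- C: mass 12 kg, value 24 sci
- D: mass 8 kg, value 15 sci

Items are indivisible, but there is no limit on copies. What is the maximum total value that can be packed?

Best value-per-unit is A at 17/6; filling with it alone gives 2×17 = 34.
Optimal mix: 2×A + 1×B → mass 15, value 37.

37 sci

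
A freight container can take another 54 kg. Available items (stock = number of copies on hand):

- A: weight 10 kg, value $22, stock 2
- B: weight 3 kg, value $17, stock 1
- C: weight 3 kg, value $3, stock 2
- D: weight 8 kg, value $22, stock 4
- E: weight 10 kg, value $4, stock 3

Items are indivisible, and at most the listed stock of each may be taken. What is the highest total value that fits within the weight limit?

Best selections within weight 54 and stock limits:
- 1×A + 1×B + 2×C + 4×D: weight 51, value 133
- 2×A + 1×B + 2×C + 3×D: weight 53, value 133
- 2×A + 4×D: weight 52, value 132
- 1×A + 1×B + 1×C + 4×D: weight 48, value 130
Best: $133.

$133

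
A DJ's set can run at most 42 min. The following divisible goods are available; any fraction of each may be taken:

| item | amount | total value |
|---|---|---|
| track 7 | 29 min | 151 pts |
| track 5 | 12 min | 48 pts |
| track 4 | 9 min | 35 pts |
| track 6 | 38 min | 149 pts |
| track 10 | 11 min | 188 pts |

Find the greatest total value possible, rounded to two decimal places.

347.00

Take in order of value per unit:
- track 10 (188/11 per unit): all 11 → value 188, running total 188.00
- track 7 (151/29 per unit): all 29 → value 151, running total 339.00
- track 5 (48/12 per unit): 2 of 12 → value 2×48/12 = 8.0000, running total 347.00
Total 347.00.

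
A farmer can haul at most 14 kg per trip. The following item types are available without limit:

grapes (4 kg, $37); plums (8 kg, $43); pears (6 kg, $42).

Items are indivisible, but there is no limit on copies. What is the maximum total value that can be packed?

$116

Best value-per-unit is grapes at 37/4; filling with it alone gives 3×37 = 111.
Optimal mix: 2×grapes + 1×pears → weight 14, value 116.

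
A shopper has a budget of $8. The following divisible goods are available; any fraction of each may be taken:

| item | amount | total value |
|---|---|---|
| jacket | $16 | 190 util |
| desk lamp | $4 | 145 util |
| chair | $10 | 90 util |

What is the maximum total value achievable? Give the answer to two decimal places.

192.50

Take in order of value per unit:
- desk lamp (145/4 per unit): all 4 → value 145, running total 145.00
- jacket (190/16 per unit): 4 of 16 → value 4×190/16 = 47.5000, running total 192.50
Total 192.50.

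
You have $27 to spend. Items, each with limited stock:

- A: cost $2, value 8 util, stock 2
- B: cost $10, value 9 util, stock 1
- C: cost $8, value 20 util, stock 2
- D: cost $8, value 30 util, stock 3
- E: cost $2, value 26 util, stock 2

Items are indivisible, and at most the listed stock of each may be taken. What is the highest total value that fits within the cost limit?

Best selections within cost 27 and stock limits:
- 2×A + 2×D + 2×E: cost 24, value 128
- 1×A + 2×D + 2×E: cost 22, value 120
Best: 128 util.

128 util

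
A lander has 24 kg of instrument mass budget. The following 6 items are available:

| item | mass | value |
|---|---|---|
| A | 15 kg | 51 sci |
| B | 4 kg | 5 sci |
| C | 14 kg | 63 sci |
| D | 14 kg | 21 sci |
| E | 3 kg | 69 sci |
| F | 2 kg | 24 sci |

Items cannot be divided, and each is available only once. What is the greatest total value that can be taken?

Check high-value combinations within 24 kg:
- B+C+E+F: mass 4+14+3+2=23, value 5+63+69+24=161
- C+E+F: mass 14+3+2=19, value 63+69+24=156
- A+B+E+F: mass 15+4+3+2=24, value 51+5+69+24=149
- A+E+F: mass 15+3+2=20, value 51+69+24=144
- B+C+E: mass 4+14+3=21, value 5+63+69=137
Best: 161 sci.

161 sci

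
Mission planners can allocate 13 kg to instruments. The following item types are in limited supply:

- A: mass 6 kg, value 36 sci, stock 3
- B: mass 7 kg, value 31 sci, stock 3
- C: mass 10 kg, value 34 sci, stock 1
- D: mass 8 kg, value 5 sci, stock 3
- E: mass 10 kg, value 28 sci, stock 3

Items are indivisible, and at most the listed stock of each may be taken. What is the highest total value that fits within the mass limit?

72 sci

Best selections within mass 13 and stock limits:
- 2×A: mass 12, value 72
- 1×A + 1×B: mass 13, value 67
- 1×A: mass 6, value 36
- 1×C: mass 10, value 34
Best: 72 sci.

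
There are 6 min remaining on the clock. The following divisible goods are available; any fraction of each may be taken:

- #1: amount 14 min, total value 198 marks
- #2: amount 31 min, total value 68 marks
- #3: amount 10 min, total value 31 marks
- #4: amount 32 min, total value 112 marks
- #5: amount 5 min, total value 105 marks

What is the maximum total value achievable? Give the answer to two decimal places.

119.14

Take in order of value per unit:
- #5 (105/5 per unit): all 5 → value 105, running total 105.00
- #1 (198/14 per unit): 1 of 14 → value 1×198/14 = 14.1429, running total 119.14
Total 119.14.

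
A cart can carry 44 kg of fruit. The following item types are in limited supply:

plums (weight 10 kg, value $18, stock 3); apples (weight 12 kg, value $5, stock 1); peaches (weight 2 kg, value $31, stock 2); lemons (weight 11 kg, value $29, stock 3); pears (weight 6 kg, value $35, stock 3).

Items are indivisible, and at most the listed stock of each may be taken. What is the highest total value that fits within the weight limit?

$225

Best selections within weight 44 and stock limits:
- 2×peaches + 2×lemons + 3×pears: weight 44, value 225
- 1×plums + 2×peaches + 1×lemons + 3×pears: weight 43, value 214
Best: $225.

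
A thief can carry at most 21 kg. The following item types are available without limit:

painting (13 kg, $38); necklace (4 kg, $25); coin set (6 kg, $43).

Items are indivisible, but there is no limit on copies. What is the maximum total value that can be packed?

$136

Best value-per-unit is coin set at 43/6; filling with it alone gives 3×43 = 129.
Optimal mix: 2×necklace + 2×coin set → weight 20, value 136.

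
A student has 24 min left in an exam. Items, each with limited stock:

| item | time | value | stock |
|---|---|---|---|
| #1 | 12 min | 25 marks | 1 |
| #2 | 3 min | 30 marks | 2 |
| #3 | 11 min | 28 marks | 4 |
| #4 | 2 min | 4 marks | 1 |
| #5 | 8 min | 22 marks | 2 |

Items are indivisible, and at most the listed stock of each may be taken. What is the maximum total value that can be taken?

Best selections within time 24 and stock limits:
- 2×#2 + 1×#4 + 2×#5: time 24, value 108
- 2×#2 + 2×#5: time 22, value 104
Best: 108 marks.

108 marks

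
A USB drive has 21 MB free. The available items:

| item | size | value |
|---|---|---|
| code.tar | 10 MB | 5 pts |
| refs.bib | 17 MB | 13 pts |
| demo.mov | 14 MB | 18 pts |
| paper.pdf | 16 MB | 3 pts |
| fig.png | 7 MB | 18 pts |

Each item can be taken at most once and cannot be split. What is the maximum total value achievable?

Check high-value combinations within 21 MB:
- demo.mov+fig.png: size 14+7=21, value 18+18=36
- code.tar+fig.png: size 10+7=17, value 5+18=23
- fig.png: size 7, value 18
Best: 36 pts.

36 pts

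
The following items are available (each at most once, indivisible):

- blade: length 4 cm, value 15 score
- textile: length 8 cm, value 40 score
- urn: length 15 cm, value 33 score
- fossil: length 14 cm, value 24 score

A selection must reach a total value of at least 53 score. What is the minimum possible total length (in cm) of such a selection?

Subsets with value ≥ 53, sorted by total length:
- blade+textile: length 12, value 55
- textile+fossil: length 22, value 64
- textile+urn: length 23, value 73
Minimum length: 12 cm.

12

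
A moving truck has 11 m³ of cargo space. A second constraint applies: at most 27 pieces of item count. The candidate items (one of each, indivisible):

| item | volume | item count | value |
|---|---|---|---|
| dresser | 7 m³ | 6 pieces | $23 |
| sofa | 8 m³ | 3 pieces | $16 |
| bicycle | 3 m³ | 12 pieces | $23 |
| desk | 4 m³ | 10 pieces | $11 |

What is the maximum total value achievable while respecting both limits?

Feasible sets respecting both limits:
- dresser+bicycle: volume 10, item count 18, value 46
- sofa+bicycle: volume 11, item count 15, value 39
- dresser+desk: volume 11, item count 16, value 34
Best: $46.

$46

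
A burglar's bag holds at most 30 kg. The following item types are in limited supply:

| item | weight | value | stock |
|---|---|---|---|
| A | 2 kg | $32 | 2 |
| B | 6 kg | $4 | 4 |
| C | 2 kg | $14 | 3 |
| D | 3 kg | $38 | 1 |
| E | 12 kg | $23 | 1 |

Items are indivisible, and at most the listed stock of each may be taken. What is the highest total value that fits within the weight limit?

Top feasible selections:
- 2×A + 3×C + 1×D + 1×E: weight 25, value 167
- 2×A + 1×B + 2×C + 1×D + 1×E: weight 29, value 157
- 2×A + 2×C + 1×D + 1×E: weight 23, value 153
Best: $167.

$167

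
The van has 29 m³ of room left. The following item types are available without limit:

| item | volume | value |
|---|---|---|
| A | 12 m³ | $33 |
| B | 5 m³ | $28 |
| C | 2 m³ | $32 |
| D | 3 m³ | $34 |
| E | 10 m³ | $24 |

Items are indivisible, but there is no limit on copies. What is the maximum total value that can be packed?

Best value-per-unit is C at 32/2; filling with it alone gives 14×32 = 448.
Optimal mix: 13×C + 1×D → volume 29, value 450.

$450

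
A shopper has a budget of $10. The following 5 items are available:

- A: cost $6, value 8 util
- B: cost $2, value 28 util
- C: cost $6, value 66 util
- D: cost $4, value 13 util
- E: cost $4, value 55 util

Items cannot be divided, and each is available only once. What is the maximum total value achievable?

Check high-value combinations within $10:
- C+E: cost 6+4=10, value 66+55=121
- B+D+E: cost 2+4+4=10, value 28+13+55=96
- B+C: cost 2+6=8, value 28+66=94
- B+E: cost 2+4=6, value 28+55=83
Best: 121 util.

121 util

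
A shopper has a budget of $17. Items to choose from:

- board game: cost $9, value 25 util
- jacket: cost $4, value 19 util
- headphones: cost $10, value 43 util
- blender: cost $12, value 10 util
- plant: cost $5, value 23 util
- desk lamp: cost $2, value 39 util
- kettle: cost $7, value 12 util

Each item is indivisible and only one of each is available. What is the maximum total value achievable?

105 util

Check high-value combinations within $17:
- headphones+plant+desk lamp: cost 10+5+2=17, value 43+23+39=105
- jacket+headphones+desk lamp: cost 4+10+2=16, value 19+43+39=101
- board game+plant+desk lamp: cost 9+5+2=16, value 25+23+39=87
- board game+jacket+desk lamp: cost 9+4+2=15, value 25+19+39=83
- headphones+desk lamp: cost 10+2=12, value 43+39=82
Best: 105 util.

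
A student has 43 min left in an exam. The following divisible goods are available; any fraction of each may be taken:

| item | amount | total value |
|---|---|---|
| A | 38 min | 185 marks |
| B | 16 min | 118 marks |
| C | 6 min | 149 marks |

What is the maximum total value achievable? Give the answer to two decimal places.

369.24

Take in order of value per unit:
- C (149/6 per unit): all 6 → value 149, running total 149.00
- B (118/16 per unit): all 16 → value 118, running total 267.00
- A (185/38 per unit): 21 of 38 → value 21×185/38 = 102.2368, running total 369.24
Total 369.24.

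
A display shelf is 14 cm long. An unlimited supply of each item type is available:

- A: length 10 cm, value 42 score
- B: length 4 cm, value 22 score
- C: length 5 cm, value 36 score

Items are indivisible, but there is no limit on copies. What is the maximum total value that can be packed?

Best value-per-unit is C at 36/5; filling with it alone gives 2×36 = 72.
Optimal mix: 1×B + 2×C → length 14, value 94.

94 score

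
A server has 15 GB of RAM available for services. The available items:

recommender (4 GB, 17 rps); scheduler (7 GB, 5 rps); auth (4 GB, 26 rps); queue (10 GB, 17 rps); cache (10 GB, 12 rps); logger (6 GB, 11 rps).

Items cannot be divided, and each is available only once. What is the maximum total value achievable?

Check high-value combinations within 15 GB:
- recommender+auth+logger: memory 4+4+6=14, value 17+26+11=54
- recommender+scheduler+auth: memory 4+7+4=15, value 17+5+26=48
- recommender+auth: memory 4+4=8, value 17+26=43
Best: 54 rps.

54 rps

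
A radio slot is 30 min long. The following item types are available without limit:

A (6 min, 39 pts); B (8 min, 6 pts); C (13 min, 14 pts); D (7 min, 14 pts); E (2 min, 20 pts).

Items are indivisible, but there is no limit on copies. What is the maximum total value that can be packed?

300 pts

Best value-per-unit is E at 20/2, and filling with it alone uses duration 15×2=30. No mix of the others beats 15×20 = 300.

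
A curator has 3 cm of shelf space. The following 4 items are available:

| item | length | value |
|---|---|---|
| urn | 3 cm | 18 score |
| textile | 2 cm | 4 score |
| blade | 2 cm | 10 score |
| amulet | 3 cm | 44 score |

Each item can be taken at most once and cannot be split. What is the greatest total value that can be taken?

44 score

Check high-value combinations within 3 cm:
- amulet: length 3, value 44
- urn: length 3, value 18
- blade: length 2, value 10
- textile: length 2, value 4
Best: 44 score.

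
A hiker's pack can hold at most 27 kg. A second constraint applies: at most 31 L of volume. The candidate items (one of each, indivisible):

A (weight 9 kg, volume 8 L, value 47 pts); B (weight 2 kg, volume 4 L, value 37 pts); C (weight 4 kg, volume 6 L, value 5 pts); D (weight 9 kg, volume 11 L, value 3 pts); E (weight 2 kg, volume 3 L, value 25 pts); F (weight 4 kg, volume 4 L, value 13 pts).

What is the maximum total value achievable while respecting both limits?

Feasible sets respecting both limits:
- A+B+C+E+F: weight 21, volume 25, value 127
- A+B+D+E+F: weight 26, volume 30, value 125
- A+B+E+F: weight 17, volume 19, value 122
- A+B+C+E: weight 17, volume 21, value 114
Best: 127 pts.

127 pts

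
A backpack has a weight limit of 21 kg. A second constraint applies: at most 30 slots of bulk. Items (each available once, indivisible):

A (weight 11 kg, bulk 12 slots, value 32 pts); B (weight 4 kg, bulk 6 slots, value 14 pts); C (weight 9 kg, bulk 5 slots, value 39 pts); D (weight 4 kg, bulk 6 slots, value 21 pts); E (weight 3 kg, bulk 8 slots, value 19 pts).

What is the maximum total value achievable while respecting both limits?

Feasible sets respecting both limits:
- B+C+D+E: weight 20, bulk 25, value 93
- C+D+E: weight 16, bulk 19, value 79
- B+C+D: weight 17, bulk 17, value 74
Best: 93 pts.

93 pts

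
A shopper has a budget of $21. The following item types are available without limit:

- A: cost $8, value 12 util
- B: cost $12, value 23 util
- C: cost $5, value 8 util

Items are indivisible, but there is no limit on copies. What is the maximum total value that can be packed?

Best value-per-unit is B at 23/12; filling with it alone gives 1×23 = 23.
Optimal mix: 1×A + 1×B → cost 20, value 35.

35 util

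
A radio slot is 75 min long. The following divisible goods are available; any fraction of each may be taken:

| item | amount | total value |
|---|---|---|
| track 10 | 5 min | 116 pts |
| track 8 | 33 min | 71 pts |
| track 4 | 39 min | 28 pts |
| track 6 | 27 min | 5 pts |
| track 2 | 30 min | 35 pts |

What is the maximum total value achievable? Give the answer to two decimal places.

Take in order of value per unit:
- track 10 (116/5 per unit): all 5 → value 116, running total 116.00
- track 8 (71/33 per unit): all 33 → value 71, running total 187.00
- track 2 (35/30 per unit): all 30 → value 35, running total 222.00
- track 4 (28/39 per unit): 7 of 39 → value 7×28/39 = 5.0256, running total 227.03
Total 227.03.

227.03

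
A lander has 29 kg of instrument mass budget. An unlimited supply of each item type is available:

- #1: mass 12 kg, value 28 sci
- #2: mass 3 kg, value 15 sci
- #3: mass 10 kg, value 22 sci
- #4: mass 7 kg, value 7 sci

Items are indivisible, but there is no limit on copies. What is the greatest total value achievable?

135 sci

Best value-per-unit is #2 at 15/3, and filling with it alone uses mass 9×3=27. No mix of the others beats 9×15 = 135.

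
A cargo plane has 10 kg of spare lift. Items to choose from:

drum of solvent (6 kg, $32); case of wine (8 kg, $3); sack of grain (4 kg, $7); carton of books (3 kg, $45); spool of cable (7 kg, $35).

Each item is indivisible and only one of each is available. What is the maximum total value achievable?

$80

Check high-value combinations within 10 kg:
- carton of books+spool of cable: weight 3+7=10, value 45+35=80
- drum of solvent+carton of books: weight 6+3=9, value 32+45=77
- sack of grain+carton of books: weight 4+3=7, value 7+45=52
Best: $80.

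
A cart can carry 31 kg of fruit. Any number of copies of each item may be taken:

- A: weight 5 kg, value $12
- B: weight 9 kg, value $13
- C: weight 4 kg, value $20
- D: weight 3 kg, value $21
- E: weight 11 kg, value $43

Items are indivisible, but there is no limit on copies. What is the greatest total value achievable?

Best value-per-unit is D at 21/3, and filling with it alone uses weight 10×3=30. No mix of the others beats 10×21 = 210.

$210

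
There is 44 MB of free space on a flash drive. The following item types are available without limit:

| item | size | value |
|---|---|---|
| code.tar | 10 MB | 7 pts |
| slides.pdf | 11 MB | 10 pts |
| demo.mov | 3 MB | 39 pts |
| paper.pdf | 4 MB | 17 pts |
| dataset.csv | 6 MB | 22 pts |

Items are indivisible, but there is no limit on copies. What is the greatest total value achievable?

546 pts

Best value-per-unit is demo.mov at 39/3, and filling with it alone uses size 14×3=42. No mix of the others beats 14×39 = 546.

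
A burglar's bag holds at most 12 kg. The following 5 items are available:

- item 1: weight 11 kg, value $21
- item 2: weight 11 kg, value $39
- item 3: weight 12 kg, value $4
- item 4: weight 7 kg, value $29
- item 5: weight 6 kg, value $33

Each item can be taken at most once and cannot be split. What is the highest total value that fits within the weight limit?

This is a 0/1 knapsack; check combinations near the capacity.
- item 2: weight 11, value 39
- item 5: weight 6, value 33
- item 4: weight 7, value 29
- item 1: weight 11, value 21
- item 3: weight 12, value 4
Best: $39.

$39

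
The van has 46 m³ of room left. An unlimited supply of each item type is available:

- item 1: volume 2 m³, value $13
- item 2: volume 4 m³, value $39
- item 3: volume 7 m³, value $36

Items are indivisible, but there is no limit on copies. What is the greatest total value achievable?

Best value-per-unit is item 2 at 39/4; filling with it alone gives 11×39 = 429.
Optimal mix: 1×item 1 + 11×item 2 → volume 46, value 442.

$442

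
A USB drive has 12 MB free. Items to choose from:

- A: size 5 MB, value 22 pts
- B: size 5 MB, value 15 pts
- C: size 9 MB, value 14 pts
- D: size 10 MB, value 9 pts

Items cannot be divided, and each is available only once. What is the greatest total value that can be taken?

37 pts

Check high-value combinations within 12 MB:
- A+B: size 5+5=10, value 22+15=37
- A: size 5, value 22
- B: size 5, value 15
- C: size 9, value 14
- D: size 10, value 9
Best: 37 pts.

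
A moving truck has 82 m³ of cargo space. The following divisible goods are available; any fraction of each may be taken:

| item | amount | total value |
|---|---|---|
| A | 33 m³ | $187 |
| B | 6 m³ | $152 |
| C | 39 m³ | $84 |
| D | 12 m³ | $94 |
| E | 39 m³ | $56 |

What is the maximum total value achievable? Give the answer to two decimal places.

499.77

Take in order of value per unit:
- B (152/6 per unit): all 6 → value 152, running total 152.00
- D (94/12 per unit): all 12 → value 94, running total 246.00
- A (187/33 per unit): all 33 → value 187, running total 433.00
- C (84/39 per unit): 31 of 39 → value 31×84/39 = 66.7692, running total 499.77
Total 499.77.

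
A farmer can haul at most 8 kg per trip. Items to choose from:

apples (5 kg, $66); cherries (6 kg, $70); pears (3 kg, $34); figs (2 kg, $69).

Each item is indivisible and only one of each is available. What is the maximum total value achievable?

$139

Check high-value combinations within 8 kg:
- cherries+figs: weight 6+2=8, value 70+69=139
- apples+figs: weight 5+2=7, value 66+69=135
- pears+figs: weight 3+2=5, value 34+69=103
Best: $139.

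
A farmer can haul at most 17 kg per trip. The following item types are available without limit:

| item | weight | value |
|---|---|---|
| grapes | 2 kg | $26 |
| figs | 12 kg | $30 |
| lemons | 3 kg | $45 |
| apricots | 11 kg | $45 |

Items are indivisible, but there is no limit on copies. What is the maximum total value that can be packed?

$251

Best value-per-unit is lemons at 45/3; filling with it alone gives 5×45 = 225.
Optimal mix: 1×grapes + 5×lemons → weight 17, value 251.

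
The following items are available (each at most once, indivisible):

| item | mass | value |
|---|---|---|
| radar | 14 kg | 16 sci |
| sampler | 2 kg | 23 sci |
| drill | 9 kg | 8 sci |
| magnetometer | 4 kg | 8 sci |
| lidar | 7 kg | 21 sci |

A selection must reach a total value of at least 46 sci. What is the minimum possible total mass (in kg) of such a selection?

Subsets with value ≥ 46, sorted by total mass:
- sampler+magnetometer+lidar: mass 13, value 52
- sampler+drill+lidar: mass 18, value 52
- radar+sampler+magnetometer: mass 20, value 47
- sampler+drill+magnetometer+lidar: mass 22, value 60
Minimum mass: 13 kg.

13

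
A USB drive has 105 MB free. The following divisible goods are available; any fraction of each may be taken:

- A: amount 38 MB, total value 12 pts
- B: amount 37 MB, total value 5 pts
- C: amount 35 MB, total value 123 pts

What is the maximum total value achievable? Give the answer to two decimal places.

139.32

Take in order of value per unit:
- C (123/35 per unit): all 35 → value 123, running total 123.00
- A (12/38 per unit): all 38 → value 12, running total 135.00
- B (5/37 per unit): 32 of 37 → value 32×5/37 = 4.3243, running total 139.32
Total 139.32.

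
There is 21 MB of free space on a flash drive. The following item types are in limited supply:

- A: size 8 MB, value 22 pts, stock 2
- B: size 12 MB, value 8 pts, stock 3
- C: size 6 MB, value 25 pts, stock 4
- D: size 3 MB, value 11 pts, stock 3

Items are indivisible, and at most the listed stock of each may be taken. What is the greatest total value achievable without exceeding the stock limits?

Top feasible selections:
- 3×C + 1×D: size 21, value 86
- 2×C + 3×D: size 21, value 83
- 3×C: size 18, value 75
- 2×C + 2×D: size 18, value 72
Best: 86 pts.

86 pts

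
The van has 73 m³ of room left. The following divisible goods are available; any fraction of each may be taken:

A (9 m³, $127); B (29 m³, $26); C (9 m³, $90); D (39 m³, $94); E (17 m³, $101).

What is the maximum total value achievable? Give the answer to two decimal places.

409.59

Take in order of value per unit:
- A (127/9 per unit): all 9 → value 127, running total 127.00
- C (90/9 per unit): all 9 → value 90, running total 217.00
- E (101/17 per unit): all 17 → value 101, running total 318.00
- D (94/39 per unit): 38 of 39 → value 38×94/39 = 91.5897, running total 409.59
Total 409.59.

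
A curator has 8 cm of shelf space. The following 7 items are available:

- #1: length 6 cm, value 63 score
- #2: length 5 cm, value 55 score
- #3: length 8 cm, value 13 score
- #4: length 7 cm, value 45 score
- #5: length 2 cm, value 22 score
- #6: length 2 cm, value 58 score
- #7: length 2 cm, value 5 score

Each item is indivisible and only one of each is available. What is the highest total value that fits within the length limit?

121 score

Check high-value combinations within 8 cm:
- #1+#6: length 6+2=8, value 63+58=121
- #2+#6: length 5+2=7, value 55+58=113
- #5+#6+#7: length 2+2+2=6, value 22+58+5=85
- #1+#5: length 6+2=8, value 63+22=85
Best: 121 score.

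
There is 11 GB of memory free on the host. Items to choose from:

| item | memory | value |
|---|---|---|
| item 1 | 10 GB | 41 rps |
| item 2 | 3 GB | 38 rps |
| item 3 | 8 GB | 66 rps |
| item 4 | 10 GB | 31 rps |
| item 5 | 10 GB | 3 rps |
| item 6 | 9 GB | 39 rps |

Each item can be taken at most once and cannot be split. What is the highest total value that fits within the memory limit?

104 rps

Check high-value combinations within 11 GB:
- item 2+item 3: memory 3+8=11, value 38+66=104
- item 3: memory 8, value 66
- item 1: memory 10, value 41
- item 6: memory 9, value 39
- item 2: memory 3, value 38
Best: 104 rps.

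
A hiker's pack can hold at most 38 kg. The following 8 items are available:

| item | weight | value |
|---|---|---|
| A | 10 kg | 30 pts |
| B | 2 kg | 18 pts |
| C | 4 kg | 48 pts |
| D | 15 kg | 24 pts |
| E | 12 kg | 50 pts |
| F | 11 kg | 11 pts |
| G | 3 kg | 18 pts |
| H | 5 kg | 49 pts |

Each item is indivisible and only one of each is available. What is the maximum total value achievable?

Check high-value combinations within 38 kg:
- A+B+C+E+G+H: weight 10+2+4+12+3+5=36, value 30+18+48+50+18+49=213
- A+B+C+E+H: weight 10+2+4+12+5=33, value 30+18+48+50+49=195
- A+C+E+G+H: weight 10+4+12+3+5=34, value 30+48+50+18+49=195
Best: 213 pts.

213 pts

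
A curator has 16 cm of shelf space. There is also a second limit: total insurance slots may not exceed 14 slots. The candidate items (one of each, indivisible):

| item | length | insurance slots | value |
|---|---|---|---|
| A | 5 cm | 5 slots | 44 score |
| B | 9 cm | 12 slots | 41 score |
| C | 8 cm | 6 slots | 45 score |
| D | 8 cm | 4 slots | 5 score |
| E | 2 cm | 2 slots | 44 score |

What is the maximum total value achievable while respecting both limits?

133 score

Feasible sets respecting both limits:
- A+C+E: length 15, insurance slots 13, value 133
- A+D+E: length 15, insurance slots 11, value 93
- A+C: length 13, insurance slots 11, value 89
- C+E: length 10, insurance slots 8, value 89
Best: 133 score.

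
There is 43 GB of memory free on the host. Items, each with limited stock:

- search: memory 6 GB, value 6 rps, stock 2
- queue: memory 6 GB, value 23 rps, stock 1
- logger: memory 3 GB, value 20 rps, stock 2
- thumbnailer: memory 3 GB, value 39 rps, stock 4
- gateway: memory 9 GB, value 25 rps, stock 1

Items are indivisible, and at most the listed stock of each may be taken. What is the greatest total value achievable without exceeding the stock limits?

Best selections within memory 43 and stock limits:
- 1×search + 1×queue + 2×logger + 4×thumbnailer + 1×gateway: memory 39, value 250
- 1×queue + 2×logger + 4×thumbnailer + 1×gateway: memory 33, value 244
- 2×search + 1×queue + 1×logger + 4×thumbnailer + 1×gateway: memory 42, value 236
- 2×search + 2×logger + 4×thumbnailer + 1×gateway: memory 39, value 233
Best: 250 rps.

250 rps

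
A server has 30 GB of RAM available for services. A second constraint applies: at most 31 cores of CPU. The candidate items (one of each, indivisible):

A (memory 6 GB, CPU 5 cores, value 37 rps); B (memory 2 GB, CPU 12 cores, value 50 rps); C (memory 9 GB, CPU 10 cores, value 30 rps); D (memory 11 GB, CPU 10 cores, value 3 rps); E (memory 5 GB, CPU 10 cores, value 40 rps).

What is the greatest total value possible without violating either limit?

Feasible sets respecting both limits:
- A+B+E: memory 13, CPU 27, value 127
- A+B+C: memory 17, CPU 27, value 117
- A+C+E: memory 20, CPU 25, value 107
Best: 127 rps.

127 rps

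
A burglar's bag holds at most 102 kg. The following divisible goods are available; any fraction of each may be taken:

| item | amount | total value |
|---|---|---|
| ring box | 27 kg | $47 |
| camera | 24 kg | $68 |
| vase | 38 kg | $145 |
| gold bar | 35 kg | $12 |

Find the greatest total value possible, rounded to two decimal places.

264.46

Take in order of value per unit:
- vase (145/38 per unit): all 38 → value 145, running total 145.00
- camera (68/24 per unit): all 24 → value 68, running total 213.00
- ring box (47/27 per unit): all 27 → value 47, running total 260.00
- gold bar (12/35 per unit): 13 of 35 → value 13×12/35 = 4.4571, running total 264.46
Total 264.46.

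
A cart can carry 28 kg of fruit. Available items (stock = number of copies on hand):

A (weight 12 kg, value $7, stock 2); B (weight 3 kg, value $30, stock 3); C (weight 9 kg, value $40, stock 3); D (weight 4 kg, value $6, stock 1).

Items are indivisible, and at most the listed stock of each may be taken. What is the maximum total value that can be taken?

Top feasible selections:
- 3×B + 2×C: weight 27, value 170
- 2×B + 2×C + 1×D: weight 28, value 146
- 2×B + 2×C: weight 24, value 140
Best: $170.

$170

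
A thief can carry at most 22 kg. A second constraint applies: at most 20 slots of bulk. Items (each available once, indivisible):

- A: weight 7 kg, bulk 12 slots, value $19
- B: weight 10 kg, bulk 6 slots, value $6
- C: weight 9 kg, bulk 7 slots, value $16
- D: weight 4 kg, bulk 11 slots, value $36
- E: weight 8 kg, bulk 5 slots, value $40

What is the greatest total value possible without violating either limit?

Feasible sets respecting both limits:
- D+E: weight 12, bulk 16, value 76
- A+E: weight 15, bulk 17, value 59
- C+E: weight 17, bulk 12, value 56
Best: $76.

$76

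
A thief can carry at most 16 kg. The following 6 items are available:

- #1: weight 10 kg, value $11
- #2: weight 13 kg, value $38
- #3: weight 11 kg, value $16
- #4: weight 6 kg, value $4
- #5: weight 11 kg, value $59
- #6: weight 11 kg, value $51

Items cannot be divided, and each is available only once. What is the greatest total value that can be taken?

Check high-value combinations within 16 kg:
- #5: weight 11, value 59
- #6: weight 11, value 51
- #2: weight 13, value 38
- #3: weight 11, value 16
- #1+#4: weight 10+6=16, value 11+4=15
Best: $59.

$59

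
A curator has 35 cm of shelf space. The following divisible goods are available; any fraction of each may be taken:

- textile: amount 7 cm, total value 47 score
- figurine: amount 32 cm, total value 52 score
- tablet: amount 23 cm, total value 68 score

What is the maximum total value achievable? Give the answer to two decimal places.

Take in order of value per unit:
- textile (47/7 per unit): all 7 → value 47, running total 47.00
- tablet (68/23 per unit): all 23 → value 68, running total 115.00
- figurine (52/32 per unit): 5 of 32 → value 5×52/32 = 8.1250, running total 123.13
Total 123.13.

123.13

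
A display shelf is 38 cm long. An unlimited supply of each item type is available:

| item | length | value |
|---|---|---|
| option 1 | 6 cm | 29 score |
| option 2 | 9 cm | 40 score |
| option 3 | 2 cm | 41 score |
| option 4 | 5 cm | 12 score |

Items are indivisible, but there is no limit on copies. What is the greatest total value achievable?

779 score

Best value-per-unit is option 3 at 41/2, and filling with it alone uses length 19×2=38. No mix of the others beats 19×41 = 779.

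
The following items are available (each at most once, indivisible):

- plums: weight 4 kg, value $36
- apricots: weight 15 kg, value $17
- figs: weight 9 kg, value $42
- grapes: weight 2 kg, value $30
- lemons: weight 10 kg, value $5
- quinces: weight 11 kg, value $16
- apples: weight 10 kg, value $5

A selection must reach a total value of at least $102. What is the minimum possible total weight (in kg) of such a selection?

15

Subsets with value ≥ 102, sorted by total weight:
- plums+figs+grapes: weight 15, value 108
- plums+figs+grapes+lemons: weight 25, value 113
- plums+figs+grapes+apples: weight 25, value 113
- plums+figs+grapes+quinces: weight 26, value 124
Minimum weight: 15 kg.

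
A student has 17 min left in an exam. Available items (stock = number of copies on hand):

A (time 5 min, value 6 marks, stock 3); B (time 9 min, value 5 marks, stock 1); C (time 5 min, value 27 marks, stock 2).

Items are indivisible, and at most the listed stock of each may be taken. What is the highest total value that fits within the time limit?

60 marks

Best selections within time 17 and stock limits:
- 1×A + 2×C: time 15, value 60
- 2×C: time 10, value 54
- 2×A + 1×C: time 15, value 39
- 1×A + 1×C: time 10, value 33
Best: 60 marks.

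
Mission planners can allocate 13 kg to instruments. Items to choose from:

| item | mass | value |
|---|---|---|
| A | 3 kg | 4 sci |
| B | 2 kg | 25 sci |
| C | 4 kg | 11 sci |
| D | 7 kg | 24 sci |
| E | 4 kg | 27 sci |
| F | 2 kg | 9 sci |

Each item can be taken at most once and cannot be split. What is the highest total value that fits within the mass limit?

76 sci

Check high-value combinations within 13 kg:
- B+D+E: mass 2+7+4=13, value 25+24+27=76
- B+C+E+F: mass 2+4+4+2=12, value 25+11+27+9=72
- A+B+C+E: mass 3+2+4+4=13, value 4+25+11+27=67
Best: 76 sci.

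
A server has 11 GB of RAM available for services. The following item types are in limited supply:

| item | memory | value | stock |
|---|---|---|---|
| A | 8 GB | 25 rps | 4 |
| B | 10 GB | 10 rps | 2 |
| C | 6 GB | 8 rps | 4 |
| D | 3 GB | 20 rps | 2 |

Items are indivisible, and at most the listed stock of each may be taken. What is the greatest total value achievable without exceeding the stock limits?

Best selections within memory 11 and stock limits:
- 1×A + 1×D: memory 11, value 45
- 2×D: memory 6, value 40
- 1×C + 1×D: memory 9, value 28
- 1×A: memory 8, value 25
Best: 45 rps.

45 rps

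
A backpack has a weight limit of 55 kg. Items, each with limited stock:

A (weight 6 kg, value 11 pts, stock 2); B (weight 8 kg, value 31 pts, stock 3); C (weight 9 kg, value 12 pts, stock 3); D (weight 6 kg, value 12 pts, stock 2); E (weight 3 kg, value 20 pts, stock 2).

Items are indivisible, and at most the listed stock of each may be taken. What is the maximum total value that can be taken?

Top feasible selections:
- 2×A + 3×B + 2×D + 2×E: weight 54, value 179
- 3×B + 1×C + 2×D + 2×E: weight 51, value 169
- 3×B + 2×C + 1×D + 2×E: weight 54, value 169
- 1×A + 3×B + 2×D + 2×E: weight 48, value 168
Best: 179 pts.

179 pts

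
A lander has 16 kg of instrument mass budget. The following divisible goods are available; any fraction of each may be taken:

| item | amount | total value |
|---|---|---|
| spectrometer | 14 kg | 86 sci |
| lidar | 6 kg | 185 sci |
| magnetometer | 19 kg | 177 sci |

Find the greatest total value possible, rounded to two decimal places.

Take in order of value per unit:
- lidar (185/6 per unit): all 6 → value 185, running total 185.00
- magnetometer (177/19 per unit): 10 of 19 → value 10×177/19 = 93.1579, running total 278.16
Total 278.16.

278.16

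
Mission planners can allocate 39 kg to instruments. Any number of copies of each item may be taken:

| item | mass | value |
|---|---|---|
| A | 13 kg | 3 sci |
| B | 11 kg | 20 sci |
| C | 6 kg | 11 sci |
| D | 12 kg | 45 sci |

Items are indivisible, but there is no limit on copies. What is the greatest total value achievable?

Best value-per-unit is D at 45/12, and filling with it alone uses mass 3×12=36. No mix of the others beats 3×45 = 135.

135 sci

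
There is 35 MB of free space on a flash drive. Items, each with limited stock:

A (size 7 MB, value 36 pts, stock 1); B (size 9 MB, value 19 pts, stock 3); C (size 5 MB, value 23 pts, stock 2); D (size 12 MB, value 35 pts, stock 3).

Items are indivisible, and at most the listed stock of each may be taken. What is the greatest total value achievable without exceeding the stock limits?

120 pts

Top feasible selections:
- 1×A + 2×B + 2×C: size 35, value 120
- 1×A + 2×C + 1×D: size 29, value 117
Best: 120 pts.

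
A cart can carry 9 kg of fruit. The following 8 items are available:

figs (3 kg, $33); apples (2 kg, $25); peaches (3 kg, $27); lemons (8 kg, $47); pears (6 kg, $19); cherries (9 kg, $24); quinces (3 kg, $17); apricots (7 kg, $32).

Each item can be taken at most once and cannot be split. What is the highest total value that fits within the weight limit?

This is a 0/1 knapsack; check combinations near the capacity.
- figs+apples+peaches: weight 3+2+3=8, value 33+25+27=85
- figs+peaches+quinces: weight 3+3+3=9, value 33+27+17=77
- figs+apples+quinces: weight 3+2+3=8, value 33+25+17=75
- apples+peaches+quinces: weight 2+3+3=8, value 25+27+17=69
- figs+peaches: weight 3+3=6, value 33+27=60
Best: $85.

$85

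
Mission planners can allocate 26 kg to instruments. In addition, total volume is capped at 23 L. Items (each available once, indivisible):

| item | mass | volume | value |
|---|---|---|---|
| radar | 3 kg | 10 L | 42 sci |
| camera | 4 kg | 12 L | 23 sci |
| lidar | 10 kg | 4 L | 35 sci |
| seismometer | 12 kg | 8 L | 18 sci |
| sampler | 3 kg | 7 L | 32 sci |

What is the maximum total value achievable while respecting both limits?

109 sci

Feasible sets respecting both limits:
- radar+lidar+sampler: mass 16, volume 21, value 109
- radar+lidar+seismometer: mass 25, volume 22, value 95
- camera+lidar+sampler: mass 17, volume 23, value 90
Best: 109 sci.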